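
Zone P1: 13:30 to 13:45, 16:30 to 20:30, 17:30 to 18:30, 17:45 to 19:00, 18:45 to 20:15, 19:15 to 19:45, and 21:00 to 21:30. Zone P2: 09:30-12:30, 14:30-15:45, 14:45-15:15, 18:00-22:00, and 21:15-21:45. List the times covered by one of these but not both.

First set merges to 13:30–13:45, 16:30–20:30, 21:00–21:30.
Second set merges to 09:30–12:30, 14:30–15:45, 18:00–22:00.
A but not B: 13:30–13:45, 16:30–18:00.
B but not A: 09:30–12:30, 14:30–15:45, 20:30–21:00, 21:30–22:00.
Combining gives A △ B.

09:30–12:30, 13:30–13:45, 14:30–15:45, 16:30–18:00, 20:30–21:00, 21:30–22:00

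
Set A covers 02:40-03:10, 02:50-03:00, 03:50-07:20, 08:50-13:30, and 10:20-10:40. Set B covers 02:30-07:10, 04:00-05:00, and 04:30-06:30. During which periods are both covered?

02:40–03:10, 03:50–07:10

A, merged: 02:40–03:10, 03:50–07:20, 08:50–13:30.
B, merged: 02:30–07:10.
02:40–03:10 meets the second set on 02:40–03:10.
03:50–07:20 meets the second set on 03:50–07:10.
08:50–13:30: no overlap with the second set.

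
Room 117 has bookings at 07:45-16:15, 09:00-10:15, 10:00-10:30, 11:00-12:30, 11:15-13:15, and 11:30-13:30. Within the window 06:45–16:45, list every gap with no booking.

06:45-07:45, 16:15-16:45

After merging, the occupied span is 07:45-16:15.
Complement within 06:45-16:45: 06:45-07:45, 16:15-16:45.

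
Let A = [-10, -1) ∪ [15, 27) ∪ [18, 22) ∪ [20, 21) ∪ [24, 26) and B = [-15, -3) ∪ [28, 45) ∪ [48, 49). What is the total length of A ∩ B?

7

First set merges to [-10, -1), [15, 27).
A ∩ B = [-10, -3).
Total: 7.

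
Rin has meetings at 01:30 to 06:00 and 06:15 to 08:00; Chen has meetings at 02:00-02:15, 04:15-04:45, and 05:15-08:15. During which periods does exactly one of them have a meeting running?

Only in the first: 01:30–02:00, 02:15–04:15, 04:45–05:15.
Only in the second: 06:00–06:15, 08:00–08:15.
Together these are the periods covered by exactly one.

01:30–02:00, 02:15–04:15, 04:45–05:15, 06:00–06:15, 08:00–08:15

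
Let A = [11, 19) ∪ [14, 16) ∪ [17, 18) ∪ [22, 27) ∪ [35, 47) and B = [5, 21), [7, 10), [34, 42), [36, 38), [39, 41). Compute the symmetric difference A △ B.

Merge the first list: [11, 19), [22, 27), [35, 47).
Merge the second list: [5, 21), [34, 42).
A but not B: [22, 27), [42, 47).
B but not A: [5, 11), [19, 21), [34, 35).
Combining gives A △ B.

[5, 11) ∪ [19, 21) ∪ [22, 27) ∪ [34, 35) ∪ [42, 47)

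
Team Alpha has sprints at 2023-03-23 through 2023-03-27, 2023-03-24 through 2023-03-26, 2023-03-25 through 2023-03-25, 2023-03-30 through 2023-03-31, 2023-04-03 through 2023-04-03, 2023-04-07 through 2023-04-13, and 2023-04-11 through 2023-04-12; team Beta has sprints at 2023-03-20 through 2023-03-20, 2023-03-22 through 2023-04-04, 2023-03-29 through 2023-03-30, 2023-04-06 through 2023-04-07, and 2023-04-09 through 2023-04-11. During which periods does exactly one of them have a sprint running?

A, merged: 2023-03-23 through 2023-03-27, 2023-03-30 through 2023-03-31, 2023-04-03 through 2023-04-03, 2023-04-07 through 2023-04-13.
B, merged: 2023-03-20 through 2023-03-20, 2023-03-22 through 2023-04-04, 2023-04-06 through 2023-04-07, 2023-04-09 through 2023-04-11.
Only in the first: 2023-04-08 through 2023-04-08, 2023-04-12 through 2023-04-13.
Only in the second: 2023-03-20 through 2023-03-20, 2023-03-22 through 2023-03-22, 2023-03-28 through 2023-03-29, 2023-04-01 through 2023-04-02, 2023-04-04 through 2023-04-04, 2023-04-06 through 2023-04-06.
Together these are the periods covered by exactly one.

2023-03-20 through 2023-03-20, 2023-03-22 through 2023-03-22, 2023-03-28 through 2023-03-29, 2023-04-01 through 2023-04-02, 2023-04-04 through 2023-04-04, 2023-04-06 through 2023-04-06, 2023-04-08 through 2023-04-08, 2023-04-12 through 2023-04-13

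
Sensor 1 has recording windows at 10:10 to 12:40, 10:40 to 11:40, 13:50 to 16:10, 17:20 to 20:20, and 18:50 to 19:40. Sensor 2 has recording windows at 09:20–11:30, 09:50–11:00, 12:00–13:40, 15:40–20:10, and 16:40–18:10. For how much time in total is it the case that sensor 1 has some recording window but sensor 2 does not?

2 h 30 min

Merge the first list: 10:10-12:40, 13:50-16:10, 17:20-20:20.
Merge the second list: 09:20-11:30, 12:00-13:40, 15:40-20:10.
A \ B = 11:30-12:00, 13:50-15:40, 20:10-20:20.
Total: 30 min + 1 h 50 min + 10 min = 2 h 30 min.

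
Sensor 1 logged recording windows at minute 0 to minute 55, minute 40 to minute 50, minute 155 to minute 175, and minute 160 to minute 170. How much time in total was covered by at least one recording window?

75 minutes

Merged: minute 0 to minute 55, minute 155 to minute 175.
Lengths: 55 minutes + 20 minutes = 75 minutes.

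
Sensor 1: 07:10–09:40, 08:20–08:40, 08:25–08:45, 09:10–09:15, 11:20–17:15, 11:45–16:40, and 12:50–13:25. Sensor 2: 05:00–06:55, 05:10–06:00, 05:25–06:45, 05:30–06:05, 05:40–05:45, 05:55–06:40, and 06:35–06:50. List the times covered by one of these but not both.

05:00–06:55, 07:10–09:40, 11:20–17:15

First set merges to 07:10–09:40, 11:20–17:15.
Second set merges to 05:00–06:55.
A \ B = 07:10–09:40, 11:20–17:15.
B \ A = 05:00–06:55.
Union of the two gives the symmetric difference.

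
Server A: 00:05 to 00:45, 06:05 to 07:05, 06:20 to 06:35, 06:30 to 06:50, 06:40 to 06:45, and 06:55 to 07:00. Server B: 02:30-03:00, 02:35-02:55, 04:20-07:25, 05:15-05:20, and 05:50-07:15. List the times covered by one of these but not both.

A, merged: 00:05–00:45, 06:05–07:05.
B, merged: 02:30–03:00, 04:20–07:25.
A but not B: 00:05–00:45.
B but not A: 02:30–03:00, 04:20–06:05, 07:05–07:25.
Combining gives A △ B.

00:05–00:45, 02:30–03:00, 04:20–06:05, 07:05–07:25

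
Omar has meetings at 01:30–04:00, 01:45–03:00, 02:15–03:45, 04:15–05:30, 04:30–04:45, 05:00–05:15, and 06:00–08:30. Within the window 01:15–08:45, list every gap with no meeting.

01:15–01:30, 04:00–04:15, 05:30–06:00, 08:30–08:45

After merging, the occupied span is 01:30–04:00, 04:15–05:30, 06:00–08:30.
Uncovered inside 01:15–08:45: 01:15–01:30, 04:00–04:15, 05:30–06:00, 08:30–08:45.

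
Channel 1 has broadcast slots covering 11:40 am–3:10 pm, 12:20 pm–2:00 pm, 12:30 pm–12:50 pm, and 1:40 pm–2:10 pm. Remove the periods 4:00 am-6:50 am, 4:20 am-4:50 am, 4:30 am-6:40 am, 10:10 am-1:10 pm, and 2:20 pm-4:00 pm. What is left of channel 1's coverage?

1:10 pm–2:20 pm

Merge the first list: 11:40 am–3:10 pm.
Merge the second list: 4:00 am–6:50 am, 10:10 am–1:10 pm, 2:20 pm–4:00 pm.
11:40 am–3:10 pm with B removed leaves 1:10 pm–2:20 pm.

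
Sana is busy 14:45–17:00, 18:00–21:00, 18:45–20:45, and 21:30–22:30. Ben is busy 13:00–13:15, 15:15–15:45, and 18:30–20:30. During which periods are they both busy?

15:15–15:45, 18:30–20:30

A, merged: 14:45–17:00, 18:00–21:00, 21:30–22:30.
14:45–17:00 meets the second set on 15:15–15:45.
18:00–21:00 meets the second set on 18:30–20:30.
21:30–22:30: no overlap with the second set.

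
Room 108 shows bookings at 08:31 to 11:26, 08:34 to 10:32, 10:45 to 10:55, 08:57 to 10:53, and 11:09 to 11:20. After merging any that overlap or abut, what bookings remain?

08:31–11:26

Sort by start: 08:31–11:26, 08:34–10:32, 08:57–10:53, 10:45–10:55, 11:09–11:20.
08:34–10:32 overlaps/touches 08:31–11:26 → extend to 08:31–11:26.
08:57–10:53 overlaps/touches 08:31–11:26 → extend to 08:31–11:26.
10:45–10:55 overlaps/touches 08:31–11:26 → extend to 08:31–11:26.
11:09–11:20 overlaps/touches 08:31–11:26 → extend to 08:31–11:26.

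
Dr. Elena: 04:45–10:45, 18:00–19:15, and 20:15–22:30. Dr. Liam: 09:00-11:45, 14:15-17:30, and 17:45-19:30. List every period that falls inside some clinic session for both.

04:45–10:45 meets the second set on 09:00–10:45.
18:00–19:15 meets the second set on 18:00–19:15.
20:15–22:30: no overlap with the second set.

09:00–10:45, 18:00–19:15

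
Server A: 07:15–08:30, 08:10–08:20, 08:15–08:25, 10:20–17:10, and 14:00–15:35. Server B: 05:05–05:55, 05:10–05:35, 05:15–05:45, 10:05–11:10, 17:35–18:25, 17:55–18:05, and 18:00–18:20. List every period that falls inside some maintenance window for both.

Merge the first list: 07:15-08:30, 10:20-17:10.
Merge the second list: 05:05-05:55, 10:05-11:10, 17:35-18:25.
07:15-08:30 falls entirely outside B.
10:20-17:10 overlaps B on 10:20-11:10.

10:20-11:10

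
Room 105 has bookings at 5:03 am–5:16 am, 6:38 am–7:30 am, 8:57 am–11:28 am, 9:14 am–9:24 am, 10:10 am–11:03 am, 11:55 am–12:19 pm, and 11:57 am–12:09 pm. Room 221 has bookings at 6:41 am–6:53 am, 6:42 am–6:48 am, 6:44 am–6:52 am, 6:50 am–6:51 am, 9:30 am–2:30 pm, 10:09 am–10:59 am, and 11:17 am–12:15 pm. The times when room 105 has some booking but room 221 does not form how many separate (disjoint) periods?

4

Merge the first list: 5:03 am–5:16 am, 6:38 am–7:30 am, 8:57 am–11:28 am, 11:55 am–12:19 pm.
Merge the second list: 6:41 am–6:53 am, 9:30 am–2:30 pm.
A \ B = 5:03 am–5:16 am, 6:38 am–6:41 am, 6:53 am–7:30 am, 8:57 am–9:30 am.
That is 4 disjoint pieces.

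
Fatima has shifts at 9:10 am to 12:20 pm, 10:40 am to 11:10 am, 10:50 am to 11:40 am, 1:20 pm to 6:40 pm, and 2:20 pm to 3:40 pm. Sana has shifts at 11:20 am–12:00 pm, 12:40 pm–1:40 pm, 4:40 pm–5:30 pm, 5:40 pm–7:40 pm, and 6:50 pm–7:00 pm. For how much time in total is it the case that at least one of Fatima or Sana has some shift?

10 h 10 min

A, merged: 9:10 am–12:20 pm, 1:20 pm–6:40 pm.
B, merged: 11:20 am–12:00 pm, 12:40 pm–1:40 pm, 4:40 pm–5:30 pm, 5:40 pm–7:40 pm.
A ∪ B = 9:10 am–12:20 pm, 12:40 pm–7:40 pm.
Total: 3 h 10 min + 7 h = 10 h 10 min.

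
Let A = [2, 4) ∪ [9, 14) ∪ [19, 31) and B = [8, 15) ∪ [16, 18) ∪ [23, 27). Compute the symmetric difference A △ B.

[2, 4) ∪ [8, 9) ∪ [14, 15) ∪ [16, 18) ∪ [19, 23) ∪ [27, 31)

Only in the first: [2, 4), [19, 23), [27, 31).
Only in the second: [8, 9), [14, 15), [16, 18).
Together these are the periods covered by exactly one.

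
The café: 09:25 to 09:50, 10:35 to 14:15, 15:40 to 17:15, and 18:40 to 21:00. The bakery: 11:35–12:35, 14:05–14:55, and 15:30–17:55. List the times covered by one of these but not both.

Only in the first: 09:25–09:50, 10:35–11:35, 12:35–14:05, 18:40–21:00.
Only in the second: 14:15–14:55, 15:30–15:40, 17:15–17:55.
Together these are the periods covered by exactly one.

09:25–09:50, 10:35–11:35, 12:35–14:05, 14:15–14:55, 15:30–15:40, 17:15–17:55, 18:40–21:00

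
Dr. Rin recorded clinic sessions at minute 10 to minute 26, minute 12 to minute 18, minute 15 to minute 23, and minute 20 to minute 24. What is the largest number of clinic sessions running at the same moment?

Walk the sorted start/end points keeping a running depth.
The depth first hits 3 at minute 15.

3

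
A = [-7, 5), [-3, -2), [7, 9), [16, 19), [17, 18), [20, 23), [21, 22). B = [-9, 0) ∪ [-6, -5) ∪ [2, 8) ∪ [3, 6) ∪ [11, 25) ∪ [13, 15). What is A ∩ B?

[-7, 0) ∪ [2, 5) ∪ [7, 8) ∪ [16, 19) ∪ [20, 23)

First set merges to [-7, 5), [7, 9), [16, 19), [20, 23).
Second set merges to [-9, 0), [2, 8), [11, 25).
[-7, 5) meets the second set on [-7, 0), [2, 5).
[7, 9) meets the second set on [7, 8).
[16, 19) meets the second set on [16, 19).
[20, 23) meets the second set on [20, 23).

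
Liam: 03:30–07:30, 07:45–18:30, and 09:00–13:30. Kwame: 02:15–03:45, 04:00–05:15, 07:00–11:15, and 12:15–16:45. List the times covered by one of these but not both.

Merge the first list: 03:30–07:30, 07:45–18:30.
A but not B: 03:45–04:00, 05:15–07:00, 11:15–12:15, 16:45–18:30.
B but not A: 02:15–03:30, 07:30–07:45.
Combining gives A △ B.

02:15–03:30, 03:45–04:00, 05:15–07:00, 07:30–07:45, 11:15–12:15, 16:45–18:30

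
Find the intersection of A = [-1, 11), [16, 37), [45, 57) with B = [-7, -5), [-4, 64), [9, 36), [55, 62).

[-1, 11) ∪ [16, 37) ∪ [45, 57)

Merge the second list: [-7, -5), [-4, 64).
[-1, 11) meets the second set on [-1, 11).
[16, 37) meets the second set on [16, 37).
[45, 57) meets the second set on [45, 57).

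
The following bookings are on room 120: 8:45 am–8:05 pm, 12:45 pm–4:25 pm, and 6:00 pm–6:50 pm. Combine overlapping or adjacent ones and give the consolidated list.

12:45 pm–4:25 pm overlaps/touches 8:45 am–8:05 pm → extend to 8:45 am–8:05 pm.
6:00 pm–6:50 pm overlaps/touches 8:45 am–8:05 pm → extend to 8:45 am–8:05 pm.

8:45 am–8:05 pm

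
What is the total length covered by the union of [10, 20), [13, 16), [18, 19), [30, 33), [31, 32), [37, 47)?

23

Merged: [10, 20), [30, 33), [37, 47).
Lengths: 10 + 3 + 10 = 23.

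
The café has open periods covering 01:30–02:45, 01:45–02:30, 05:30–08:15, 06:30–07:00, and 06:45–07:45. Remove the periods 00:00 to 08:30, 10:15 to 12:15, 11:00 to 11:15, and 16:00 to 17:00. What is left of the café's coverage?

none

Merge the first list: 01:30-02:45, 05:30-08:15.
Merge the second list: 00:00-08:30, 10:15-12:15, 16:00-17:00.
01:30-02:45 lies entirely inside B → drops out.
05:30-08:15 lies entirely inside B → drops out.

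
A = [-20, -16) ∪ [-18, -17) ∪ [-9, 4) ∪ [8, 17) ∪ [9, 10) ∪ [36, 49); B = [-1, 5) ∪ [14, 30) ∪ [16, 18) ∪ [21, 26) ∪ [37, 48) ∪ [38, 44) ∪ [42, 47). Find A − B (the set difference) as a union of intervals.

Merge the first list: [-20, -16), [-9, 4), [8, 17), [36, 49).
Merge the second list: [-1, 5), [14, 30), [37, 48).
[-20, -16): no B overlap → unchanged.
[-9, 4) minus B → [-9, -1).
[8, 17) minus B → [8, 14).
[36, 49) minus B → [36, 37), [48, 49).

[-20, -16) ∪ [-9, -1) ∪ [8, 14) ∪ [36, 37) ∪ [48, 49)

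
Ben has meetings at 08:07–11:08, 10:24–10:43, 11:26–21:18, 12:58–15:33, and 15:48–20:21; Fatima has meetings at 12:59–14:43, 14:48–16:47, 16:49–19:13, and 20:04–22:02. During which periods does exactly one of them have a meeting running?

08:07–11:08, 11:26–12:59, 14:43–14:48, 16:47–16:49, 19:13–20:04, 21:18–22:02

Merge the first list: 08:07–11:08, 11:26–21:18.
Only in the first: 08:07–11:08, 11:26–12:59, 14:43–14:48, 16:47–16:49, 19:13–20:04.
Only in the second: 21:18–22:02.
Together these are the periods covered by exactly one.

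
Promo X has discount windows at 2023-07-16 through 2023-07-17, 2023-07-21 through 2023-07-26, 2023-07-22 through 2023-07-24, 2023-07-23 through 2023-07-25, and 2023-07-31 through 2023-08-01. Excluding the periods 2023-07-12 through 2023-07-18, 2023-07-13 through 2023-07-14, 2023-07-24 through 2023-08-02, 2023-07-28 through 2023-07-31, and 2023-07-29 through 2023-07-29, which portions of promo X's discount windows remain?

A, merged: 2023-07-16 through 2023-07-17, 2023-07-21 through 2023-07-26, 2023-07-31 through 2023-08-01.
B, merged: 2023-07-12 through 2023-07-18, 2023-07-24 through 2023-08-02.
2023-07-16 through 2023-07-17 lies entirely inside B → drops out.
2023-07-21 through 2023-07-26 with B removed leaves 2023-07-21 through 2023-07-23.
2023-07-31 through 2023-08-01 lies entirely inside B → drops out.

2023-07-21 through 2023-07-23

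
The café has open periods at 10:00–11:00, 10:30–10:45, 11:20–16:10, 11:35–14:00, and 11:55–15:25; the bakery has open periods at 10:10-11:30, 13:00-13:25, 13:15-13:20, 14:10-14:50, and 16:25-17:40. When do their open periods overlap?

10:10–11:00, 11:20–11:30, 13:00–13:25, 14:10–14:50

Merge the first list: 10:00–11:00, 11:20–16:10.
Merge the second list: 10:10–11:30, 13:00–13:25, 14:10–14:50, 16:25–17:40.
10:00–11:00 overlaps B on 10:10–11:00.
11:20–16:10 overlaps B on 11:20–11:30, 13:00–13:25, 14:10–14:50.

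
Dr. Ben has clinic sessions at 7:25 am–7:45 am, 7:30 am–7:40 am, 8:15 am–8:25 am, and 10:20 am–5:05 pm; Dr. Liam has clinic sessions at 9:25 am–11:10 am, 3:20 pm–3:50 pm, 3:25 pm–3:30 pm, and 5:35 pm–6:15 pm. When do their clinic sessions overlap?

Merge the first list: 7:25 am-7:45 am, 8:15 am-8:25 am, 10:20 am-5:05 pm.
Merge the second list: 9:25 am-11:10 am, 3:20 pm-3:50 pm, 5:35 pm-6:15 pm.
7:25 am-7:45 am: no overlap with the second set.
8:15 am-8:25 am: no overlap with the second set.
10:20 am-5:05 pm meets the second set on 10:20 am-11:10 am, 3:20 pm-3:50 pm.

10:20 am-11:10 am, 3:20 pm-3:50 pm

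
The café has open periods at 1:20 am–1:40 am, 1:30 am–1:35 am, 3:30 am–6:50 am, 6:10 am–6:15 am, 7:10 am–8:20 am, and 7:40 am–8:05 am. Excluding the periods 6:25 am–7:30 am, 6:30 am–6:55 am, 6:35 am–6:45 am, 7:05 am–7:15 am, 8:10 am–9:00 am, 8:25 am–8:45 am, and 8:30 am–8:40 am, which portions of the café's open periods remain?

1:20 am-1:40 am, 3:30 am-6:25 am, 7:30 am-8:10 am

Merge the first list: 1:20 am-1:40 am, 3:30 am-6:50 am, 7:10 am-8:20 am.
Merge the second list: 6:25 am-7:30 am, 8:10 am-9:00 am.
1:20 am-1:40 am: no B overlap → unchanged.
3:30 am-6:50 am minus B → 3:30 am-6:25 am.
7:10 am-8:20 am minus B → 7:30 am-8:10 am.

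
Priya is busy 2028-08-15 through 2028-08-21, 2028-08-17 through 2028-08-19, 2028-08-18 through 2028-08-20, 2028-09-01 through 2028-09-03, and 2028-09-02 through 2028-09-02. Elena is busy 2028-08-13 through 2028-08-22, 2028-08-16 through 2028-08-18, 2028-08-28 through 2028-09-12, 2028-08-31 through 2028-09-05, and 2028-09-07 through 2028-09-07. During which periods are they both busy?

2028-08-15 through 2028-08-21, 2028-09-01 through 2028-09-03

First set merges to 2028-08-15 through 2028-08-21, 2028-09-01 through 2028-09-03.
Second set merges to 2028-08-13 through 2028-08-22, 2028-08-28 through 2028-09-12.
2028-08-15 through 2028-08-21 ∩ B → 2028-08-15 through 2028-08-21.
2028-09-01 through 2028-09-03 ∩ B → 2028-09-01 through 2028-09-03.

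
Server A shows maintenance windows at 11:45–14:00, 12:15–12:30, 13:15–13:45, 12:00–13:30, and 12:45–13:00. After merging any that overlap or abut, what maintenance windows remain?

11:45–14:00

Sort by start: 11:45–14:00, 12:00–13:30, 12:15–12:30, 12:45–13:00, 13:15–13:45.
12:00–13:30 overlaps/touches 11:45–14:00 → extend to 11:45–14:00.
12:15–12:30 overlaps/touches 11:45–14:00 → extend to 11:45–14:00.
12:45–13:00 overlaps/touches 11:45–14:00 → extend to 11:45–14:00.
13:15–13:45 overlaps/touches 11:45–14:00 → extend to 11:45–14:00.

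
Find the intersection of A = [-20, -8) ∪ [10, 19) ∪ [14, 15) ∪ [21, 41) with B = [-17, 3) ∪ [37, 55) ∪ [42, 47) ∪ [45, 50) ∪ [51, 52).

[-17, -8) ∪ [37, 41)

A, merged: [-20, -8), [10, 19), [21, 41).
B, merged: [-17, 3), [37, 55).
[-20, -8) ∩ B → [-17, -8).
[10, 19) meets no B interval.
[21, 41) ∩ B → [37, 41).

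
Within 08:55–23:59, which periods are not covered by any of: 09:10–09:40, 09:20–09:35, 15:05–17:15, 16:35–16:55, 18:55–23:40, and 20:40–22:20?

Covered (merged): 09:10–09:40, 15:05–17:15, 18:55–23:40.
Gaps within 08:55–23:59: 08:55–09:10, 09:40–15:05, 17:15–18:55, 23:40–23:59.

08:55–09:10, 09:40–15:05, 17:15–18:55, 23:40–23:59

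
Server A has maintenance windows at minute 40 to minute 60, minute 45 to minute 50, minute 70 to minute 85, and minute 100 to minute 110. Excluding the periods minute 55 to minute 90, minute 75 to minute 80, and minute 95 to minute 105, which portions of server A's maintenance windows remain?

A, merged: minute 40 to minute 60, minute 70 to minute 85, minute 100 to minute 110.
B, merged: minute 55 to minute 90, minute 95 to minute 105.
minute 40 to minute 60 with B removed leaves minute 40 to minute 55.
minute 70 to minute 85 lies entirely inside B → drops out.
minute 100 to minute 110 with B removed leaves minute 105 to minute 110.

minute 40 to minute 55, minute 105 to minute 110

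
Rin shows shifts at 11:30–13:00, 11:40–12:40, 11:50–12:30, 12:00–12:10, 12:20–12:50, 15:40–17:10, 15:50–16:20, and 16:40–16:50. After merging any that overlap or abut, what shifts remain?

11:40-12:40 overlaps/touches 11:30-13:00 → extend to 11:30-13:00.
11:50-12:30 overlaps/touches 11:30-13:00 → extend to 11:30-13:00.
12:00-12:10 overlaps/touches 11:30-13:00 → extend to 11:30-13:00.
12:20-12:50 overlaps/touches 11:30-13:00 → extend to 11:30-13:00.
15:40-17:10 is disjoint → start new block.
15:50-16:20 overlaps/touches 15:40-17:10 → extend to 15:40-17:10.
16:40-16:50 overlaps/touches 15:40-17:10 → extend to 15:40-17:10.

11:30-13:00, 15:40-17:10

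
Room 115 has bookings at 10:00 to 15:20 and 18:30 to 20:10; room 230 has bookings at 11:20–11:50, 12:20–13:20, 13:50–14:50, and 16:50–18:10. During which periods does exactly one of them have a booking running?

10:00–11:20, 11:50–12:20, 13:20–13:50, 14:50–15:20, 16:50–18:10, 18:30–20:10

A but not B: 10:00–11:20, 11:50–12:20, 13:20–13:50, 14:50–15:20, 18:30–20:10.
B but not A: 16:50–18:10.
Combining gives A △ B.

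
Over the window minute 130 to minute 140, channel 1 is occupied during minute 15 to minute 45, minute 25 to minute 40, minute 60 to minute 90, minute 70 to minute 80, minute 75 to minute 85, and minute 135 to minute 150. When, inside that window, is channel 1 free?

Covered (merged): minute 15 to minute 45, minute 60 to minute 90, minute 135 to minute 150.
Gaps within minute 130 to minute 140: minute 130 to minute 135.

minute 130 to minute 135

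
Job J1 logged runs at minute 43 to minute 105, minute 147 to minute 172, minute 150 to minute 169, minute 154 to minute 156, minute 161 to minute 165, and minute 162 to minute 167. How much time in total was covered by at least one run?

87 minutes

Merged: minute 43 to minute 105, minute 147 to minute 172.
Lengths: 62 minutes + 25 minutes = 87 minutes.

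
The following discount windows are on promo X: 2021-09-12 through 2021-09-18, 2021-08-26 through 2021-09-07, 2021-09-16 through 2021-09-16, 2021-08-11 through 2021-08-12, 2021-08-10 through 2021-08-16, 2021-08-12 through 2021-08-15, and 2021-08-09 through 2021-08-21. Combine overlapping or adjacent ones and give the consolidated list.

2021-08-09 through 2021-08-21, 2021-08-26 through 2021-09-07, 2021-09-12 through 2021-09-18

Sort by start: 2021-08-09 through 2021-08-21, 2021-08-10 through 2021-08-16, 2021-08-11 through 2021-08-12, 2021-08-12 through 2021-08-15, 2021-08-26 through 2021-09-07, 2021-09-12 through 2021-09-18, 2021-09-16 through 2021-09-16.
2021-08-10 through 2021-08-16 overlaps/touches 2021-08-09 through 2021-08-21 → extend to 2021-08-09 through 2021-08-21.
2021-08-11 through 2021-08-12 overlaps/touches 2021-08-09 through 2021-08-21 → extend to 2021-08-09 through 2021-08-21.
2021-08-12 through 2021-08-15 overlaps/touches 2021-08-09 through 2021-08-21 → extend to 2021-08-09 through 2021-08-21.
2021-08-26 through 2021-09-07 is disjoint → start new block.
2021-09-12 through 2021-09-18 is disjoint → start new block.
2021-09-16 through 2021-09-16 overlaps/touches 2021-09-12 through 2021-09-18 → extend to 2021-09-12 through 2021-09-18.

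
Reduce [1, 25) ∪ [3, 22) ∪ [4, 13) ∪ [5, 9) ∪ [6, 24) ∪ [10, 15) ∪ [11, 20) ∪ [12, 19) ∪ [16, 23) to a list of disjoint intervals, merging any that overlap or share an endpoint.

[1, 25)

[3, 22) overlaps/touches [1, 25) → extend to [1, 25).
[4, 13) overlaps/touches [1, 25) → extend to [1, 25).
[5, 9) overlaps/touches [1, 25) → extend to [1, 25).
[6, 24) overlaps/touches [1, 25) → extend to [1, 25).
[10, 15) overlaps/touches [1, 25) → extend to [1, 25).
[11, 20) overlaps/touches [1, 25) → extend to [1, 25).
[12, 19) overlaps/touches [1, 25) → extend to [1, 25).
[16, 23) overlaps/touches [1, 25) → extend to [1, 25).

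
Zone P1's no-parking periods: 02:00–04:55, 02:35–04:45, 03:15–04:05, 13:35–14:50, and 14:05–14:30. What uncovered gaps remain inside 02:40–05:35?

The merged coverage is 02:00-04:55, 13:35-14:50.
Gaps within 02:40-05:35: 04:55-05:35.

04:55-05:35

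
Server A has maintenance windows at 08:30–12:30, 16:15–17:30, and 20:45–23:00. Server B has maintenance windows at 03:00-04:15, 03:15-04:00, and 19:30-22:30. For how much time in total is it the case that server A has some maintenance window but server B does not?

Merge the second list: 03:00-04:15, 19:30-22:30.
A \ B = 08:30-12:30, 16:15-17:30, 22:30-23:00.
Total: 4 h + 1 h 15 min + 30 min = 5 h 45 min.

5 h 45 min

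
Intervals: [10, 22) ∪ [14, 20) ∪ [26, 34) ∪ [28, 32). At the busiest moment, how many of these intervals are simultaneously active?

Sweep endpoints in order; track running count of active intervals.
Peak of 2 reached at 14.

2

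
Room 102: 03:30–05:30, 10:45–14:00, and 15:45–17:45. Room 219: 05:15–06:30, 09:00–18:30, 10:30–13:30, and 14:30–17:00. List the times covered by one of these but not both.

Merge the second list: 05:15–06:30, 09:00–18:30.
A \ B = 03:30–05:15.
B \ A = 05:30–06:30, 09:00–10:45, 14:00–15:45, 17:45–18:30.
Union of the two gives the symmetric difference.

03:30–05:15, 05:30–06:30, 09:00–10:45, 14:00–15:45, 17:45–18:30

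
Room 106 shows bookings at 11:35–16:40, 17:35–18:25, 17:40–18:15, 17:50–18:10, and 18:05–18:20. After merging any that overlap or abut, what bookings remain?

17:35–18:25 is disjoint → start new block.
17:40–18:15 overlaps/touches 17:35–18:25 → extend to 17:35–18:25.
17:50–18:10 overlaps/touches 17:35–18:25 → extend to 17:35–18:25.
18:05–18:20 overlaps/touches 17:35–18:25 → extend to 17:35–18:25.

11:35–16:40, 17:35–18:25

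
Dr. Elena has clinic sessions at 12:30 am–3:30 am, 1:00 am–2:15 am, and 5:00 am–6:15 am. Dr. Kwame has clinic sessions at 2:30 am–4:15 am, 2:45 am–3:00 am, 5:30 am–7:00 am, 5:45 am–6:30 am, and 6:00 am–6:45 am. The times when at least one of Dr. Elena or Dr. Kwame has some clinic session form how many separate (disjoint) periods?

2

Merge the first list: 12:30 am-3:30 am, 5:00 am-6:15 am.
Merge the second list: 2:30 am-4:15 am, 5:30 am-7:00 am.
A ∪ B = 12:30 am-4:15 am, 5:00 am-7:00 am.
That is 2 disjoint pieces.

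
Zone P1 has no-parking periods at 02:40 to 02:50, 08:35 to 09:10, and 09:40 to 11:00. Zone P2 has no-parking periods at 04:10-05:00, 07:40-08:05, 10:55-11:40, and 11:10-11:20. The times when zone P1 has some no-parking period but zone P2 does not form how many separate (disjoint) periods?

3

Merge the second list: 04:10–05:00, 07:40–08:05, 10:55–11:40.
A \ B = 02:40–02:50, 08:35–09:10, 09:40–10:55.
That is 3 disjoint pieces.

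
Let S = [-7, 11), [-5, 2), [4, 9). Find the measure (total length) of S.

18

Merged: [-7, 11).
Length: 18.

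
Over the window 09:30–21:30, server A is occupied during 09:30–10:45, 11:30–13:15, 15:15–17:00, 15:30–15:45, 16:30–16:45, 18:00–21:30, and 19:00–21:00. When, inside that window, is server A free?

10:45–11:30, 13:15–15:15, 17:00–18:00

After merging, the occupied span is 09:30–10:45, 11:30–13:15, 15:15–17:00, 18:00–21:30.
Complement within 09:30–21:30: 10:45–11:30, 13:15–15:15, 17:00–18:00.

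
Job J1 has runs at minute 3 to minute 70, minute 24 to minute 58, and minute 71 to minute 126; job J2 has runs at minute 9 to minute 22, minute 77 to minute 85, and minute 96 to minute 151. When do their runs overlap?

A, merged: minute 3 to minute 70, minute 71 to minute 126.
minute 3 to minute 70 meets the second set on minute 9 to minute 22.
minute 71 to minute 126 meets the second set on minute 77 to minute 85, minute 96 to minute 126.

minute 9 to minute 22, minute 77 to minute 85, minute 96 to minute 126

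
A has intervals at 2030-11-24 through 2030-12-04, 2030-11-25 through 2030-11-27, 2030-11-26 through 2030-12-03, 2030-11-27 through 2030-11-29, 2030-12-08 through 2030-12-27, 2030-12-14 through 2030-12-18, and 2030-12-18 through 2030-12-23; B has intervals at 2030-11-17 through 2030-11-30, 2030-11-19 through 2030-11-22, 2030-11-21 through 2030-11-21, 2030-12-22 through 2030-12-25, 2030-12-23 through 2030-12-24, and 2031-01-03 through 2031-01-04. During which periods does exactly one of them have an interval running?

First set merges to 2030-11-24 through 2030-12-04, 2030-12-08 through 2030-12-27.
Second set merges to 2030-11-17 through 2030-11-30, 2030-12-22 through 2030-12-25, 2031-01-03 through 2031-01-04.
A but not B: 2030-12-01 through 2030-12-04, 2030-12-08 through 2030-12-21, 2030-12-26 through 2030-12-27.
B but not A: 2030-11-17 through 2030-11-23, 2031-01-03 through 2031-01-04.
Combining gives A △ B.

2030-11-17 through 2030-11-23, 2030-12-01 through 2030-12-04, 2030-12-08 through 2030-12-21, 2030-12-26 through 2030-12-27, 2031-01-03 through 2031-01-04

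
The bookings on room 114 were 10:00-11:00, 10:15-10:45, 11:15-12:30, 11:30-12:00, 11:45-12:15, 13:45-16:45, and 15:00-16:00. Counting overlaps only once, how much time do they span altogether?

5 h 15 min

Merged: 10:00–11:00, 11:15–12:30, 13:45–16:45.
Lengths: 1 h + 1 h 15 min + 3 h = 5 h 15 min.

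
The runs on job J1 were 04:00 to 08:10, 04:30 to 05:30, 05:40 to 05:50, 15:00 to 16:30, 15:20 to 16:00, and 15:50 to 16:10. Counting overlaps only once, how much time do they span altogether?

Merged: 04:00–08:10, 15:00–16:30.
Lengths: 4 h 10 min + 1 h 30 min = 5 h 40 min.

5 h 40 min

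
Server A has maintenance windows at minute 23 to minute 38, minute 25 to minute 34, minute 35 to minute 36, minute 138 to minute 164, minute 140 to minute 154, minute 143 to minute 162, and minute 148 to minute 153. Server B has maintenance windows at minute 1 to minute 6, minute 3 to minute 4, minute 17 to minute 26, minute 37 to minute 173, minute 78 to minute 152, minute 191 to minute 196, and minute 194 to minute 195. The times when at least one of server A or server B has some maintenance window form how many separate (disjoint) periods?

3

First set merges to minute 23 to minute 38, minute 138 to minute 164.
Second set merges to minute 1 to minute 6, minute 17 to minute 26, minute 37 to minute 173, minute 191 to minute 196.
A ∪ B = minute 1 to minute 6, minute 17 to minute 173, minute 191 to minute 196.
That is 3 disjoint pieces.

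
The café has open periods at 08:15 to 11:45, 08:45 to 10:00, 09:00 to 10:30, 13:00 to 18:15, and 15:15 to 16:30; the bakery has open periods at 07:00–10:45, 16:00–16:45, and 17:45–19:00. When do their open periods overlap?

08:15–10:45, 16:00–16:45, 17:45–18:15

First set merges to 08:15–11:45, 13:00–18:15.
08:15–11:45 ∩ B → 08:15–10:45.
13:00–18:15 ∩ B → 16:00–16:45, 17:45–18:15.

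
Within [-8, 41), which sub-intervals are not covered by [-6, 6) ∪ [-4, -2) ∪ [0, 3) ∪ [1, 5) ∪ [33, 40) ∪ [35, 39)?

[-8, -6) ∪ [6, 33) ∪ [40, 41)

The merged coverage is [-6, 6), [33, 40).
Complement within [-8, 41): [-8, -6), [6, 33), [40, 41).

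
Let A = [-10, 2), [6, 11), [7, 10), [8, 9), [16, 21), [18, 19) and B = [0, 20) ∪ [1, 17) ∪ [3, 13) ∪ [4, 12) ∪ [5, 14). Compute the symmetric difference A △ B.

[-10, 0) ∪ [2, 6) ∪ [11, 16) ∪ [20, 21)

First set merges to [-10, 2), [6, 11), [16, 21).
Second set merges to [0, 20).
A but not B: [-10, 0), [20, 21).
B but not A: [2, 6), [11, 16).
Combining gives A △ B.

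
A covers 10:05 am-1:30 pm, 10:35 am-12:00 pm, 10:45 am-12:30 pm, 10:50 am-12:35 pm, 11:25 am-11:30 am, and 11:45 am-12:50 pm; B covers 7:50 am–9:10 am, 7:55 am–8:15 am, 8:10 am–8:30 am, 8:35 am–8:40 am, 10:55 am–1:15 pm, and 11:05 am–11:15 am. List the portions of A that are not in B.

Merge the first list: 10:05 am–1:30 pm.
Merge the second list: 7:50 am–9:10 am, 10:55 am–1:15 pm.
10:05 am–1:30 pm minus B → 10:05 am–10:55 am, 1:15 pm–1:30 pm.

10:05 am–10:55 am, 1:15 pm–1:30 pm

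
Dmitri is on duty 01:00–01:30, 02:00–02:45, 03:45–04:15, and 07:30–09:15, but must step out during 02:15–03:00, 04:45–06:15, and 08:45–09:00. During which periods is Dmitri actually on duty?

01:00–01:30 is untouched.
02:00–02:45 with B removed leaves 02:00–02:15.
03:45–04:15 is untouched.
07:30–09:15 with B removed leaves 07:30–08:45, 09:00–09:15.

01:00–01:30, 02:00–02:15, 03:45–04:15, 07:30–08:45, 09:00–09:15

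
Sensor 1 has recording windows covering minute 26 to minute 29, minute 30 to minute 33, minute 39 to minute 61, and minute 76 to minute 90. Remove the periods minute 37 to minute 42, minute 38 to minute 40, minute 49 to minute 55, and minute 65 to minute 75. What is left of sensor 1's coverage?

B, merged: minute 37 to minute 42, minute 49 to minute 55, minute 65 to minute 75.
minute 26 to minute 29: nothing removed.
minute 30 to minute 33: nothing removed.
minute 39 to minute 61 \ B = minute 42 to minute 49, minute 55 to minute 61.
minute 76 to minute 90: nothing removed.

minute 26 to minute 29, minute 30 to minute 33, minute 42 to minute 49, minute 55 to minute 61, minute 76 to minute 90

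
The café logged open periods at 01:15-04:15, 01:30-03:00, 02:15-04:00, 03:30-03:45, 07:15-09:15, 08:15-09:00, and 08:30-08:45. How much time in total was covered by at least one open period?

Merged: 01:15-04:15, 07:15-09:15.
Lengths: 3 h + 2 h = 5 h.

5 h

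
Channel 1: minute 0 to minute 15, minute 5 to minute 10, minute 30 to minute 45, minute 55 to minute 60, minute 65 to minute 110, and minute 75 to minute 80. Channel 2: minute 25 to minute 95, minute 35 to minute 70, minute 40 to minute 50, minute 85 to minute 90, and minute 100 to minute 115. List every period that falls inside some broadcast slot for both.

minute 30 to minute 45, minute 55 to minute 60, minute 65 to minute 95, minute 100 to minute 110

First set merges to minute 0 to minute 15, minute 30 to minute 45, minute 55 to minute 60, minute 65 to minute 110.
Second set merges to minute 25 to minute 95, minute 100 to minute 115.
minute 0 to minute 15: no overlap with the second set.
minute 30 to minute 45 meets the second set on minute 30 to minute 45.
minute 55 to minute 60 meets the second set on minute 55 to minute 60.
minute 65 to minute 110 meets the second set on minute 65 to minute 95, minute 100 to minute 110.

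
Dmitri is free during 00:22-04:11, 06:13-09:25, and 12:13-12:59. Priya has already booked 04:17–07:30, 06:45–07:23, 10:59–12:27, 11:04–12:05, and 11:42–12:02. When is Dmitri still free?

00:22–04:11, 07:30–09:25, 12:27–12:59

B, merged: 04:17–07:30, 10:59–12:27.
00:22–04:11: no B overlap → unchanged.
06:13–09:25 minus B → 07:30–09:25.
12:13–12:59 minus B → 12:27–12:59.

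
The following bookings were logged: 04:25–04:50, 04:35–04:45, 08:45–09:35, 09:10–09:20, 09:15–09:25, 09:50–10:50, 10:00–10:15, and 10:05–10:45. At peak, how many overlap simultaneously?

Sweep endpoints in order; track running count of active intervals.
Peak of 3 reached at 09:15.

3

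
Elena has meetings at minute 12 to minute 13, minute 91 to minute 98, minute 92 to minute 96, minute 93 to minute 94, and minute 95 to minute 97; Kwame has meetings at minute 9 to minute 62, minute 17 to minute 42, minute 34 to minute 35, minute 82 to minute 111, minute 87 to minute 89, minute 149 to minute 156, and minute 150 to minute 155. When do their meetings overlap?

minute 12 to minute 13, minute 91 to minute 98

Merge the first list: minute 12 to minute 13, minute 91 to minute 98.
Merge the second list: minute 9 to minute 62, minute 82 to minute 111, minute 149 to minute 156.
minute 12 to minute 13 overlaps B on minute 12 to minute 13.
minute 91 to minute 98 overlaps B on minute 91 to minute 98.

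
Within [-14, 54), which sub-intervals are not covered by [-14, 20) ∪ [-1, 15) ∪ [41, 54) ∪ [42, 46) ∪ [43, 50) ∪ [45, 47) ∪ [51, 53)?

[20, 41)

The merged coverage is [-14, 20), [41, 54).
Complement within [-14, 54): [20, 41).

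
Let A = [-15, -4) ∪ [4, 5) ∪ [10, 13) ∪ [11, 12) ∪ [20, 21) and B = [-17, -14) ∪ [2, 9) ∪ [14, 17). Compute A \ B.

First set merges to [-15, -4), [4, 5), [10, 13), [20, 21).
[-15, -4) \ B = [-14, -4).
[4, 5): entirely removed.
[10, 13): nothing removed.
[20, 21): nothing removed.

[-14, -4) ∪ [10, 13) ∪ [20, 21)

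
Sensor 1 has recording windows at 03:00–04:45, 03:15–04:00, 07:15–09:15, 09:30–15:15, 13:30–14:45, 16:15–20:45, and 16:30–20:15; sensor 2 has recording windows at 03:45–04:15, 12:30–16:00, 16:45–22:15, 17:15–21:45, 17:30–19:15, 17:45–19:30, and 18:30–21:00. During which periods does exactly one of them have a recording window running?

03:00-03:45, 04:15-04:45, 07:15-09:15, 09:30-12:30, 15:15-16:00, 16:15-16:45, 20:45-22:15

Merge the first list: 03:00-04:45, 07:15-09:15, 09:30-15:15, 16:15-20:45.
Merge the second list: 03:45-04:15, 12:30-16:00, 16:45-22:15.
A but not B: 03:00-03:45, 04:15-04:45, 07:15-09:15, 09:30-12:30, 16:15-16:45.
B but not A: 15:15-16:00, 20:45-22:15.
Combining gives A △ B.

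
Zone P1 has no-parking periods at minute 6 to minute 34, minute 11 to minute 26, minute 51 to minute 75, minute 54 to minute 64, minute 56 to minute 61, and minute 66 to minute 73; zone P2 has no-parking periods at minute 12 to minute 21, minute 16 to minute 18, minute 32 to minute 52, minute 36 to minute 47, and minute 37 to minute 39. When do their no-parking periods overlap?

minute 12 to minute 21, minute 32 to minute 34, minute 51 to minute 52

A, merged: minute 6 to minute 34, minute 51 to minute 75.
B, merged: minute 12 to minute 21, minute 32 to minute 52.
minute 6 to minute 34 meets the second set on minute 12 to minute 21, minute 32 to minute 34.
minute 51 to minute 75 meets the second set on minute 51 to minute 52.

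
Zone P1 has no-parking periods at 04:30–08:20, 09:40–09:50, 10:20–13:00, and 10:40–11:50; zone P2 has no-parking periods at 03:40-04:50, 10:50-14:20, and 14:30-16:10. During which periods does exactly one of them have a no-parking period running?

Merge the first list: 04:30–08:20, 09:40–09:50, 10:20–13:00.
A \ B = 04:50–08:20, 09:40–09:50, 10:20–10:50.
B \ A = 03:40–04:30, 13:00–14:20, 14:30–16:10.
Union of the two gives the symmetric difference.

03:40–04:30, 04:50–08:20, 09:40–09:50, 10:20–10:50, 13:00–14:20, 14:30–16:10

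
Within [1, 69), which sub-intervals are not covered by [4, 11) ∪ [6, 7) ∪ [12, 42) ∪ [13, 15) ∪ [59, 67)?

The merged coverage is [4, 11), [12, 42), [59, 67).
Uncovered inside [1, 69): [1, 4), [11, 12), [42, 59), [67, 69).

[1, 4) ∪ [11, 12) ∪ [42, 59) ∪ [67, 69)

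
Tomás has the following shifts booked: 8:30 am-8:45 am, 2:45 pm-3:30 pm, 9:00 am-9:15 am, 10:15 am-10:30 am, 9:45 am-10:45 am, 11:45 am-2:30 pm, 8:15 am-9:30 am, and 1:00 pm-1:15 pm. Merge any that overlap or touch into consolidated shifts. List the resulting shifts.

Sort by start: 8:15 am-9:30 am, 8:30 am-8:45 am, 9:00 am-9:15 am, 9:45 am-10:45 am, 10:15 am-10:30 am, 11:45 am-2:30 pm, 1:00 pm-1:15 pm, 2:45 pm-3:30 pm.
8:30 am-8:45 am overlaps/touches 8:15 am-9:30 am → extend to 8:15 am-9:30 am.
9:00 am-9:15 am overlaps/touches 8:15 am-9:30 am → extend to 8:15 am-9:30 am.
9:45 am-10:45 am is disjoint → start new block.
10:15 am-10:30 am overlaps/touches 9:45 am-10:45 am → extend to 9:45 am-10:45 am.
11:45 am-2:30 pm is disjoint → start new block.
1:00 pm-1:15 pm overlaps/touches 11:45 am-2:30 pm → extend to 11:45 am-2:30 pm.
2:45 pm-3:30 pm is disjoint → start new block.

8:15 am-9:30 am, 9:45 am-10:45 am, 11:45 am-2:30 pm, 2:45 pm-3:30 pm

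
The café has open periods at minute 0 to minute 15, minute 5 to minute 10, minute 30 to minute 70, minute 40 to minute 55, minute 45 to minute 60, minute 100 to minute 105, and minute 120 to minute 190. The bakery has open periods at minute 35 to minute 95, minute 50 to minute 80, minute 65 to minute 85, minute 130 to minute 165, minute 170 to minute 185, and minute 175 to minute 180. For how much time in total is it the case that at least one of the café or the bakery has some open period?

155 minutes

Merge the first list: minute 0 to minute 15, minute 30 to minute 70, minute 100 to minute 105, minute 120 to minute 190.
Merge the second list: minute 35 to minute 95, minute 130 to minute 165, minute 170 to minute 185.
A ∪ B = minute 0 to minute 15, minute 30 to minute 95, minute 100 to minute 105, minute 120 to minute 190.
Total: 15 minutes + 65 minutes + 5 minutes + 70 minutes = 155 minutes.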